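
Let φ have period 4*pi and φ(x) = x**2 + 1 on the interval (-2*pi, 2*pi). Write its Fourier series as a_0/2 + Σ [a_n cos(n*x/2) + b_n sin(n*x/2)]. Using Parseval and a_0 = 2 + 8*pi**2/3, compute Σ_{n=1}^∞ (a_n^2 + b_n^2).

128*pi**4/45

Parseval: a_0^2/2 + Σ_{n≥1} (a_n^2+b_n^2) = (1/(2*pi)) ∫_{-2*pi}^{2*pi} φ(x)^2 dx = 2 + 16*pi**2/3 + 32*pi**4/5.
Subtract a_0^2/2 = 2*(3 + 4*pi**2)**2/9: Σ (a_n^2+b_n^2) = 128*pi**4/45.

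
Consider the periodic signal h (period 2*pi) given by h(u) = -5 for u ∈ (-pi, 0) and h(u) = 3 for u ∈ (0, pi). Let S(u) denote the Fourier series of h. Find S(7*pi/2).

-5

u = 7*pi/2 differs from u = -pi/2 by 2 full period(s), and the series is 2*pi-periodic.
h is continuous at u = -pi/2 with value -5, so the series converges to -5 there.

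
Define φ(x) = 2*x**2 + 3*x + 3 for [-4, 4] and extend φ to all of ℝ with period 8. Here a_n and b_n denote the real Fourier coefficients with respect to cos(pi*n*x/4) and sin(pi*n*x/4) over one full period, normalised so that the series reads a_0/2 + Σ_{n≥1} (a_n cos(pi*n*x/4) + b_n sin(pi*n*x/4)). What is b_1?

24/pi

b_1 = 1/4 ∫_{-4}^{4} φ(x) sin(pi*x/4) dx.
Integrating by parts twice (tabular method), an antiderivative of (2*x**2 + 3*x + 3) sin(pi*x/4) is -8*x**2*cos(pi*x/4)/pi + 64*x*sin(pi*x/4)/pi**2 - 12*x*cos(pi*x/4)/pi + 48*sin(pi*x/4)/pi**2 - 12*cos(pi*x/4)/pi + 256*cos(pi*x/4)/pi**3; evaluating from -4 to 4: ∫_{-4}^{4} (2*x**2 + 3*x + 3) sin(pi*x/4) dx = (-256/pi**3 + 188/pi) - (-256/pi**3 + 92/pi) = 96/pi.
Hence b_1 = (1/4)·(96/pi) = 24/pi.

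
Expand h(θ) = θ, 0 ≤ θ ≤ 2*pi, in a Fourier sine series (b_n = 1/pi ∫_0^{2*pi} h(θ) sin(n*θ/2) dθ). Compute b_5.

4/5

b_5 = 1/pi ∫_0^{2*pi} (θ) sin(5*θ/2) dθ.
Integrating by parts (boundary term plus one more integral), an antiderivative of (θ) sin(5*θ/2) is -2*θ*cos(5*θ/2)/5 + 4*sin(5*θ/2)/25; evaluating from 0 to 2*pi: ∫_{0}^{2*pi} (θ) sin(5*θ/2) dθ = (4*pi/5) - (0) = 4*pi/5.
Hence b_5 = (1/pi)·(4*pi/5) = 4/5.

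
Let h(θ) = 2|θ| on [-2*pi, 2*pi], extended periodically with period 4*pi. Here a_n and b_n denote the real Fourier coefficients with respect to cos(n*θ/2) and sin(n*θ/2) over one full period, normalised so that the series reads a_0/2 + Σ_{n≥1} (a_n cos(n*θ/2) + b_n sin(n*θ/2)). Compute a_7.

-16/(49*pi)

a_7 = (1/(2*pi)) ∫_{-2*pi}^{2*pi} h(θ) cos(7*θ/2) dθ.
h is even and cos(7*θ/2) is even, so the integrand is even and a_7 = 1/pi ∫_0^{2*pi} h(θ) cos(7*θ/2) dθ.
Integrating by parts (boundary term plus one more integral), an antiderivative of (2*θ) cos(7*θ/2) is 4*θ*sin(7*θ/2)/7 + 8*cos(7*θ/2)/49; evaluating from 0 to 2*pi: ∫_{0}^{2*pi} (2*θ) cos(7*θ/2) dθ = (-8/49) - (8/49) = -16/49.
Hence a_7 = (1/pi)·(-16/49) = -16/(49*pi).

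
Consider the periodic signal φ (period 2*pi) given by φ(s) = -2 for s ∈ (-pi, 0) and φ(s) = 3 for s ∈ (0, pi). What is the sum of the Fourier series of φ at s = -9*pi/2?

s = -9*pi/2 differs from s = -pi/2 by -2 full period(s), and the series is 2*pi-periodic.
φ is continuous at s = -pi/2 with value -2, so the series converges to -2 there.

-2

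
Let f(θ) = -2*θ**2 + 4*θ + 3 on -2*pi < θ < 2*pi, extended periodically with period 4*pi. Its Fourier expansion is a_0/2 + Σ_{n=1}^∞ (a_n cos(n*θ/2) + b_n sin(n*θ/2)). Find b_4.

b_4 = (1/(2*pi)) ∫_{-2*pi}^{2*pi} f(θ) sin(2*θ) dθ.
Integrating by parts twice (tabular method), an antiderivative of (-2*θ**2 + 4*θ + 3) sin(2*θ) is θ**2*cos(2*θ) - θ*sin(2*θ) - 2*θ*cos(2*θ) + sin(2*θ) - 2*cos(2*θ); evaluating from -2*pi to 2*pi: ∫_{-2*pi}^{2*pi} (-2*θ**2 + 4*θ + 3) sin(2*θ) dθ = (-4*pi - 2 + 4*pi**2) - (-2 + 4*pi + 4*pi**2) = -8*pi.
Hence b_4 = (1/(2*pi))·(-8*pi) = -4.

-4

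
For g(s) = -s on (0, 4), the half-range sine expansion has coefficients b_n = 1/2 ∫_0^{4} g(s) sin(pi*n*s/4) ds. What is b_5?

b_5 = 1/2 ∫_0^{4} (-s) sin(5*pi*s/4) ds.
Integrating by parts (boundary term plus one more integral), an antiderivative of (-s) sin(5*pi*s/4) is 4*s*cos(5*pi*s/4)/(5*pi) - 16*sin(5*pi*s/4)/(25*pi**2); evaluating from 0 to 4: ∫_{0}^{4} (-s) sin(5*pi*s/4) ds = (-16/(5*pi)) - (0) = -16/(5*pi).
Hence b_5 = (1/2)·(-16/(5*pi)) = -8/(5*pi).

-8/(5*pi)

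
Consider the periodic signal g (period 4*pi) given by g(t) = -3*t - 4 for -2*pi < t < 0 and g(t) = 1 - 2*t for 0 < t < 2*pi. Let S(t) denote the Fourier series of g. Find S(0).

At t = 0 the one-sided limits are g(0^-) = -4 and g(0^+) = 1.
By Dirichlet's theorem the series converges to their average, [(-4) + (1)]/2 = -3/2.

-3/2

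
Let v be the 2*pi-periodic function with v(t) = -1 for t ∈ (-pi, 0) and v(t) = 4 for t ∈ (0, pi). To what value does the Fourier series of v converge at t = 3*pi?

3/2

t = 3*pi differs from t = pi by 1 full period(s), and the series is 2*pi-periodic.
At t = pi the one-sided limits are v(pi^-) = 4 and v(pi^+) = -1.
By Dirichlet's theorem the series converges to their average, [(4) + (-1)]/2 = 3/2.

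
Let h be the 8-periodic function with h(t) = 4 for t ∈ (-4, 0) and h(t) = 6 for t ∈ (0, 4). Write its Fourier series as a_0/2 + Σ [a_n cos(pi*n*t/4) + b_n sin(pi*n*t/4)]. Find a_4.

a_4 = 1/4 ∫_{-4}^{4} h(t) cos(pi*t) dt.
Split the integral at the breakpoints.
Directly, an antiderivative of (4) cos(pi*t) is 4*sin(pi*t)/pi; evaluating from -4 to 0: ∫_{-4}^{0} (4) cos(pi*t) dt = (0) - (0) = 0.
Directly, an antiderivative of (6) cos(pi*t) is 6*sin(pi*t)/pi; evaluating from 0 to 4: ∫_{0}^{4} (6) cos(pi*t) dt = (0) - (0) = 0.
Summing the pieces and multiplying by (1/4) gives a_4 = 0.

0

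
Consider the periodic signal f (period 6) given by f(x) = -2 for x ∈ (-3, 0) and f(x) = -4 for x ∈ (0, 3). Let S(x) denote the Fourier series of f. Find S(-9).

x = -9 differs from x = 3 by -2 full period(s), and the series is 6-periodic.
At x = 3 the one-sided limits are f(3^-) = -4 and f(3^+) = -2.
By Dirichlet's theorem the series converges to their average, [(-4) + (-2)]/2 = -3.

-3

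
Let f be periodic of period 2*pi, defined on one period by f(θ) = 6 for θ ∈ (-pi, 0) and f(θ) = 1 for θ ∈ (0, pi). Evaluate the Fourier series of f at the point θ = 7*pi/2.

6

θ = 7*pi/2 differs from θ = -pi/2 by 2 full period(s), and the series is 2*pi-periodic.
f is continuous at θ = -pi/2 with value 6, so the series converges to 6 there.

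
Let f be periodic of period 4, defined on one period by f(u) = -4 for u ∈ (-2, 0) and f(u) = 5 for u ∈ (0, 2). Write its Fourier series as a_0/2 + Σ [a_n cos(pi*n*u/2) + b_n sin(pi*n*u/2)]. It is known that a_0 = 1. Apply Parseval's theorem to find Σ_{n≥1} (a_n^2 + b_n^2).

Parseval: a_0^2/2 + Σ_{n≥1} (a_n^2+b_n^2) = 1/2 ∫_{-2}^{2} f(u)^2 du = 41.
Subtract a_0^2/2 = 1/2: Σ (a_n^2+b_n^2) = 81/2.

81/2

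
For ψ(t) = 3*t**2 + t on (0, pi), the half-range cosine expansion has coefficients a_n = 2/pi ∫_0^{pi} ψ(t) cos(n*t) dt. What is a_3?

a_3 = 2/pi ∫_0^{pi} (3*t**2 + t) cos(3*t) dt.
Integrating by parts twice (tabular method), an antiderivative of (3*t**2 + t) cos(3*t) is t**2*sin(3*t) + t*sin(3*t)/3 + 2*t*cos(3*t)/3 - 2*sin(3*t)/9 + cos(3*t)/9; evaluating from 0 to pi: ∫_{0}^{pi} (3*t**2 + t) cos(3*t) dt = (-2*pi/3 - 1/9) - (1/9) = -2*pi/3 - 2/9.
Hence a_3 = (2/pi)·(-2*pi/3 - 2/9) = 4*(-3*pi - 1)/(9*pi).

4*(-3*pi - 1)/(9*pi)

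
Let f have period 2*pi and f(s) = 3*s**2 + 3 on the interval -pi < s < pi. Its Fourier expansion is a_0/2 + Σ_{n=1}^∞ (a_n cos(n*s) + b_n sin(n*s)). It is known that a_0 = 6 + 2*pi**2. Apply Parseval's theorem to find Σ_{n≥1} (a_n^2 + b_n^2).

8*pi**4/5

Parseval: a_0^2/2 + Σ_{n≥1} (a_n^2+b_n^2) = 1/pi ∫_{-pi}^{pi} f(s)^2 ds = 18 + 12*pi**2 + 18*pi**4/5.
Subtract a_0^2/2 = 2*(3 + pi**2)**2: Σ (a_n^2+b_n^2) = 8*pi**4/5.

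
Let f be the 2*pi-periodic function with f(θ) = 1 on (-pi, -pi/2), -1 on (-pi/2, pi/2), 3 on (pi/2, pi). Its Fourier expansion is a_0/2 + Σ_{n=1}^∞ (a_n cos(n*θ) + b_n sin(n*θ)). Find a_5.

a_5 = 1/pi ∫_{-pi}^{pi} f(θ) cos(5*θ) dθ.
Split the integral at the breakpoints.
Directly, an antiderivative of (1) cos(5*θ) is sin(5*θ)/5; evaluating from -pi to -pi/2: ∫_{-pi}^{-pi/2} (1) cos(5*θ) dθ = (-1/5) - (0) = -1/5.
Directly, an antiderivative of (-1) cos(5*θ) is -sin(5*θ)/5; evaluating from -pi/2 to pi/2: ∫_{-pi/2}^{pi/2} (-1) cos(5*θ) dθ = (-1/5) - (1/5) = -2/5.
Directly, an antiderivative of (3) cos(5*θ) is 3*sin(5*θ)/5; evaluating from pi/2 to pi: ∫_{pi/2}^{pi} (3) cos(5*θ) dθ = (0) - (3/5) = -3/5.
Summing the pieces and multiplying by (1/pi) gives a_5 = -6/(5*pi).

-6/(5*pi)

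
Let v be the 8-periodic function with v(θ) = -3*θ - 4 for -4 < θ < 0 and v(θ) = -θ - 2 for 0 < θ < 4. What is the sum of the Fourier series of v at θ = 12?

θ = 12 differs from θ = 4 by 1 full period(s), and the series is 8-periodic.
At θ = 4 the one-sided limits are v(4^-) = -6 and v(4^+) = 8.
By Dirichlet's theorem the series converges to their average, [(-6) + (8)]/2 = 1.

1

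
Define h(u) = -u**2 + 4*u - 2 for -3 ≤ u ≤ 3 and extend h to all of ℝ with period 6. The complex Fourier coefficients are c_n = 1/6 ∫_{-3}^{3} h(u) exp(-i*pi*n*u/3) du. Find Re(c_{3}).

Since h is real-valued, Re(c_{3}) = 1/6 ∫_{-3}^{3} h(u) cos(pi*u) du = a_{3}/2.
Integrating by parts twice (tabular method), an antiderivative of (-u**2 + 4*u - 2) cos(pi*u) is -u**2*sin(pi*u)/pi + 4*u*sin(pi*u)/pi - 2*u*cos(pi*u)/pi**2 - 2*sin(pi*u)/pi + 2*sin(pi*u)/pi**3 + 4*cos(pi*u)/pi**2; evaluating from -3 to 3: ∫_{-3}^{3} (-u**2 + 4*u - 2) cos(pi*u) du = (2/pi**2) - (-10/pi**2) = 12/pi**2.
Hence Re(c_{3}) = (1/6)·(12/pi**2) = 2/pi**2.

2/pi**2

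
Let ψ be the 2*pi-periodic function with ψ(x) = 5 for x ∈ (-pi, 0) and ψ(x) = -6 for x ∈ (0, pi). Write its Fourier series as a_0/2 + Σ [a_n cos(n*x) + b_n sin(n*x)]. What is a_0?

a_0 = 1/pi ∫_{-pi}^{pi} ψ(x) dx = 1/pi · (-pi) = -1.

-1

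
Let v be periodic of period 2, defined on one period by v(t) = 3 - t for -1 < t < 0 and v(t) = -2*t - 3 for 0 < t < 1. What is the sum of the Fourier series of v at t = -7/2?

-4

t = -7/2 differs from t = 1/2 by -2 full period(s), and the series is 2-periodic.
v is continuous at t = 1/2 with value -4, so the series converges to -4 there.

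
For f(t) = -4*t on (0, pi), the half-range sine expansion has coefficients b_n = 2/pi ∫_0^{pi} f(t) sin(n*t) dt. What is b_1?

b_1 = 2/pi ∫_0^{pi} (-4*t) sin(t) dt.
Integrating by parts (boundary term plus one more integral), an antiderivative of (-4*t) sin(t) is 4*t*cos(t) - 4*sin(t); evaluating from 0 to pi: ∫_{0}^{pi} (-4*t) sin(t) dt = (-4*pi) - (0) = -4*pi.
Hence b_1 = (2/pi)·(-4*pi) = -8.

-8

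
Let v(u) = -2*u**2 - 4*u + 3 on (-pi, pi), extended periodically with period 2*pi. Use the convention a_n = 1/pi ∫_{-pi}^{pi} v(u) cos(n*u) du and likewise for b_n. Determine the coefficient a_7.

8/49

a_7 = 1/pi ∫_{-pi}^{pi} v(u) cos(7*u) du.
Integrating by parts twice (tabular method), an antiderivative of (-2*u**2 - 4*u + 3) cos(7*u) is -2*u**2*sin(7*u)/7 - 4*u*sin(7*u)/7 - 4*u*cos(7*u)/49 + 151*sin(7*u)/343 - 4*cos(7*u)/49; evaluating from -pi to pi: ∫_{-pi}^{pi} (-2*u**2 - 4*u + 3) cos(7*u) du = (4/49 + 4*pi/49) - (4/49 - 4*pi/49) = 8*pi/49.
Hence a_7 = (1/pi)·(8*pi/49) = 8/49.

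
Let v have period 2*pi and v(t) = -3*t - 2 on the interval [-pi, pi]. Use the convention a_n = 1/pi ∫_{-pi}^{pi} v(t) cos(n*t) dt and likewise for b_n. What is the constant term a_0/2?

-2

a_0 = 1/pi ∫_{-pi}^{pi} v(t) dt = 1/pi · (-4*pi) = -4.
So the constant term a_0/2 = -2.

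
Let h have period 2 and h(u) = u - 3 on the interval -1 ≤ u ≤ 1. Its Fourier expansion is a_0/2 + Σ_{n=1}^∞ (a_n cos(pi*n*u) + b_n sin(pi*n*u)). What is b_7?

2/(7*pi)

b_7 = ∫_{-1}^{1} h(u) sin(7*pi*u) du.
Integrating by parts (boundary term plus one more integral), an antiderivative of (u - 3) sin(7*pi*u) is -u*cos(7*pi*u)/(7*pi) + sin(7*pi*u)/(49*pi**2) + 3*cos(7*pi*u)/(7*pi); evaluating from -1 to 1: ∫_{-1}^{1} (u - 3) sin(7*pi*u) du = (-2/(7*pi)) - (-4/(7*pi)) = 2/(7*pi).
Hence b_7 = 2/(7*pi).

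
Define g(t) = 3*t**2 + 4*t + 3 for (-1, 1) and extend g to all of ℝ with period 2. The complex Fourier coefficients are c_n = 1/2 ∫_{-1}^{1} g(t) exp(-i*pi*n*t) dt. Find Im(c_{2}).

Since g is real-valued, Im(c_{2}) = -1/2 ∫_{-1}^{1} g(t) sin(2*pi*t) dt = -b_{2}/2.
Integrating by parts twice (tabular method), an antiderivative of (3*t**2 + 4*t + 3) sin(2*pi*t) is -3*t**2*cos(2*pi*t)/(2*pi) + 3*t*sin(2*pi*t)/(2*pi**2) - 2*t*cos(2*pi*t)/pi + sin(2*pi*t)/pi**2 - 3*cos(2*pi*t)/(2*pi) + 3*cos(2*pi*t)/(4*pi**3); evaluating from -1 to 1: ∫_{-1}^{1} (3*t**2 + 4*t + 3) sin(2*pi*t) dt = (-5/pi + 3/(4*pi**3)) - ((3/4 - pi**2)/pi**3) = -4/pi.
Hence Im(c_{2}) = (-1/2)·(-4/pi) = 2/pi.

2/pi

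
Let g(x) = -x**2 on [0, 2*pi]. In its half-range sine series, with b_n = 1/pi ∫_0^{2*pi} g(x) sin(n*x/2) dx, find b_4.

b_4 = 1/pi ∫_0^{2*pi} (-x**2) sin(2*x) dx.
Integrating by parts twice (tabular method), an antiderivative of (-x**2) sin(2*x) is x**2*cos(2*x)/2 - x*sin(2*x)/2 - cos(2*x)/4; evaluating from 0 to 2*pi: ∫_{0}^{2*pi} (-x**2) sin(2*x) dx = (-1/4 + 2*pi**2) - (-1/4) = 2*pi**2.
Hence b_4 = (1/pi)·(2*pi**2) = 2*pi.

2*pi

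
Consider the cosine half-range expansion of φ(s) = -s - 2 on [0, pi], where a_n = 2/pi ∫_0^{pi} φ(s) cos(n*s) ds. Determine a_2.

0

a_2 = 2/pi ∫_0^{pi} (-s - 2) cos(2*s) ds.
Integrating by parts (boundary term plus one more integral), an antiderivative of (-s - 2) cos(2*s) is -s*sin(2*s)/2 - sin(2*s) - cos(2*s)/4; evaluating from 0 to pi: ∫_{0}^{pi} (-s - 2) cos(2*s) ds = (-1/4) - (-1/4) = 0.
Hence a_2 = (2/pi)·(0) = 0.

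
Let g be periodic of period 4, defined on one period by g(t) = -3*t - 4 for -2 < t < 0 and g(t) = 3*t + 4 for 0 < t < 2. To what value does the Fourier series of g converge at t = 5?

7

t = 5 differs from t = 1 by 1 full period(s), and the series is 4-periodic.
g is continuous at t = 1 with value 7, so the series converges to 7 there.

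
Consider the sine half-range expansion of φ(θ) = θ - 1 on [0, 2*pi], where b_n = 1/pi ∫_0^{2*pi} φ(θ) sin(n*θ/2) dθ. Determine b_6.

b_6 = 1/pi ∫_0^{2*pi} (θ - 1) sin(3*θ) dθ.
Integrating by parts (boundary term plus one more integral), an antiderivative of (θ - 1) sin(3*θ) is -θ*cos(3*θ)/3 + sin(3*θ)/9 + cos(3*θ)/3; evaluating from 0 to 2*pi: ∫_{0}^{2*pi} (θ - 1) sin(3*θ) dθ = (1/3 - 2*pi/3) - (1/3) = -2*pi/3.
Hence b_6 = (1/pi)·(-2*pi/3) = -2/3.

-2/3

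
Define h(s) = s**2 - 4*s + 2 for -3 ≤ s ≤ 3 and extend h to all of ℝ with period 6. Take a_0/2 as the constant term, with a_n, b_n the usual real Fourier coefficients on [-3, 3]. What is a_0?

a_0 = 1/3 ∫_{-3}^{3} h(s) ds = 1/3 · (30) = 10.

10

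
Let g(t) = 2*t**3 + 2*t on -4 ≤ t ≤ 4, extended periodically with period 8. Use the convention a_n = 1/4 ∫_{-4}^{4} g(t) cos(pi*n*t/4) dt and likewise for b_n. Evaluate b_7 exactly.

16*(-96 + 833*pi**2)/(343*pi**3)

b_7 = 1/4 ∫_{-4}^{4} g(t) sin(7*pi*t/4) dt.
g is odd and sin(7*pi*t/4) is odd, so the integrand is even and b_7 = 1/2 ∫_0^{4} g(t) sin(7*pi*t/4) dt.
Integrating by parts three times (tabular method), an antiderivative of (2*t**3 + 2*t) sin(7*pi*t/4) is -8*t**3*cos(7*pi*t/4)/(7*pi) + 96*t**2*sin(7*pi*t/4)/(49*pi**2) - 8*t*cos(7*pi*t/4)/(7*pi) + 768*t*cos(7*pi*t/4)/(343*pi**3) - 3072*sin(7*pi*t/4)/(2401*pi**4) + 32*sin(7*pi*t/4)/(49*pi**2); evaluating from 0 to 4: ∫_{0}^{4} (2*t**3 + 2*t) sin(7*pi*t/4) dt = (32*(-96 + 833*pi**2)/(343*pi**3)) - (0) = 32*(-96 + 833*pi**2)/(343*pi**3).
Hence b_7 = (1/2)·(32*(-96 + 833*pi**2)/(343*pi**3)) = 16*(-96 + 833*pi**2)/(343*pi**3).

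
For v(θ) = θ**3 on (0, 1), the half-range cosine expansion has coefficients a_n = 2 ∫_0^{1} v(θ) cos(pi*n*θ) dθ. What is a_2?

a_2 = 2 ∫_0^{1} (θ**3) cos(2*pi*θ) dθ.
Integrating by parts three times (tabular method), an antiderivative of (θ**3) cos(2*pi*θ) is θ**3*sin(2*pi*θ)/(2*pi) + 3*θ**2*cos(2*pi*θ)/(4*pi**2) - 3*θ*sin(2*pi*θ)/(4*pi**3) - 3*cos(2*pi*θ)/(8*pi**4); evaluating from 0 to 1: ∫_{0}^{1} (θ**3) cos(2*pi*θ) dθ = (3*(-1 + 2*pi**2)/(8*pi**4)) - (-3/(8*pi**4)) = 3/(4*pi**2).
Hence a_2 = 2·(3/(4*pi**2)) = 3/(2*pi**2).

3/(2*pi**2)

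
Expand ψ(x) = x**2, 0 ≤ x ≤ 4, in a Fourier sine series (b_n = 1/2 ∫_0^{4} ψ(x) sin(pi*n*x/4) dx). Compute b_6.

-16/(3*pi)

b_6 = 1/2 ∫_0^{4} (x**2) sin(3*pi*x/2) dx.
Integrating by parts twice (tabular method), an antiderivative of (x**2) sin(3*pi*x/2) is -2*x**2*cos(3*pi*x/2)/(3*pi) + 8*x*sin(3*pi*x/2)/(9*pi**2) + 16*cos(3*pi*x/2)/(27*pi**3); evaluating from 0 to 4: ∫_{0}^{4} (x**2) sin(3*pi*x/2) dx = (16*(1 - 18*pi**2)/(27*pi**3)) - (16/(27*pi**3)) = -32/(3*pi).
Hence b_6 = (1/2)·(-32/(3*pi)) = -16/(3*pi).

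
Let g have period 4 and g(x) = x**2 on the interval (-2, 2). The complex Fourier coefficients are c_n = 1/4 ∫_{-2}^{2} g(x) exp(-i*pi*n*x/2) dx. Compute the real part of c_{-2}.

Since g is real-valued, Re(c_{-2}) = 1/4 ∫_{-2}^{2} g(x) cos(-pi*x) dx = a_{2}/2.
g is even and cos(-pi*x) is even, so the integrand is even: ∫_{-2}^{2} g(x) cos(-pi*x) dx = 2∫_0^{2} g(x) cos(-pi*x) dx.
Integrating by parts twice (tabular method), an antiderivative of (x**2) cos(-pi*x) is x**2*sin(pi*x)/pi + 2*x*cos(pi*x)/pi**2 - 2*sin(pi*x)/pi**3; evaluating from 0 to 2: ∫_{0}^{2} (x**2) cos(-pi*x) dx = (4/pi**2) - (0) = 4/pi**2.
So ∫_{-2}^{2} g(x) cos(-pi*x) dx = 8/pi**2.
Hence Re(c_{-2}) = (1/4)·(8/pi**2) = 2/pi**2.

2/pi**2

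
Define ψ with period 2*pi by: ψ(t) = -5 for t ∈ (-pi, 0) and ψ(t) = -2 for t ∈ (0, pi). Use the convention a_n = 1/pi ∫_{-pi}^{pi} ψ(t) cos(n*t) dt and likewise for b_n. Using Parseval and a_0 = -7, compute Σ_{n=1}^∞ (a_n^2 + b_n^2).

Parseval: a_0^2/2 + Σ_{n≥1} (a_n^2+b_n^2) = 1/pi ∫_{-pi}^{pi} ψ(t)^2 dt = 29.
Subtract a_0^2/2 = 49/2: Σ (a_n^2+b_n^2) = 9/2.

9/2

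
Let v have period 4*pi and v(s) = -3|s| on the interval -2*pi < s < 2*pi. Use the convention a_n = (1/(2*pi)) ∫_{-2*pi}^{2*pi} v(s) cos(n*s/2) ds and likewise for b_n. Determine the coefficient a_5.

a_5 = (1/(2*pi)) ∫_{-2*pi}^{2*pi} v(s) cos(5*s/2) ds.
v is even and cos(5*s/2) is even, so the integrand is even and a_5 = 1/pi ∫_0^{2*pi} v(s) cos(5*s/2) ds.
Integrating by parts (boundary term plus one more integral), an antiderivative of (-3*s) cos(5*s/2) is -6*s*sin(5*s/2)/5 - 12*cos(5*s/2)/25; evaluating from 0 to 2*pi: ∫_{0}^{2*pi} (-3*s) cos(5*s/2) ds = (12/25) - (-12/25) = 24/25.
Hence a_5 = (1/pi)·(24/25) = 24/(25*pi).

24/(25*pi)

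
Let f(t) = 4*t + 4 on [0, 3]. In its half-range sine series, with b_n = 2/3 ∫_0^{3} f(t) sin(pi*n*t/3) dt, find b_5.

8/pi

b_5 = 2/3 ∫_0^{3} (4*t + 4) sin(5*pi*t/3) dt.
Integrating by parts (boundary term plus one more integral), an antiderivative of (4*t + 4) sin(5*pi*t/3) is -12*t*cos(5*pi*t/3)/(5*pi) + 36*sin(5*pi*t/3)/(25*pi**2) - 12*cos(5*pi*t/3)/(5*pi); evaluating from 0 to 3: ∫_{0}^{3} (4*t + 4) sin(5*pi*t/3) dt = (48/(5*pi)) - (-12/(5*pi)) = 12/pi.
Hence b_5 = (2/3)·(12/pi) = 8/pi.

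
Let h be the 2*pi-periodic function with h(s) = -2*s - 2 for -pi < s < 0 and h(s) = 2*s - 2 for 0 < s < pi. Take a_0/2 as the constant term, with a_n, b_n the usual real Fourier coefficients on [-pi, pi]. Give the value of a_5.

a_5 = 1/pi ∫_{-pi}^{pi} h(s) cos(5*s) ds.
h is even and cos(5*s) is even, so the integrand is even and a_5 = 2/pi ∫_0^{pi} h(s) cos(5*s) ds.
Integrating by parts (boundary term plus one more integral), an antiderivative of (2*s - 2) cos(5*s) is 2*s*sin(5*s)/5 - 2*sin(5*s)/5 + 2*cos(5*s)/25; evaluating from 0 to pi: ∫_{0}^{pi} (2*s - 2) cos(5*s) ds = (-2/25) - (2/25) = -4/25.
Hence a_5 = (2/pi)·(-4/25) = -8/(25*pi).

-8/(25*pi)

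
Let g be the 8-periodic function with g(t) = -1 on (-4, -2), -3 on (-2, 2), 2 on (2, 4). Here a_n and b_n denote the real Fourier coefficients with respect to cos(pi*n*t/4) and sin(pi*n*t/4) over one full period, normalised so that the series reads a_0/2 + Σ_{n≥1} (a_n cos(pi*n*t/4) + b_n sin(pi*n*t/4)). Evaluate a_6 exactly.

0

a_6 = 1/4 ∫_{-4}^{4} g(t) cos(3*pi*t/2) dt.
Split the integral at the breakpoints.
Directly, an antiderivative of (-1) cos(3*pi*t/2) is -2*sin(3*pi*t/2)/(3*pi); evaluating from -4 to -2: ∫_{-4}^{-2} (-1) cos(3*pi*t/2) dt = (0) - (0) = 0.
Directly, an antiderivative of (-3) cos(3*pi*t/2) is -2*sin(3*pi*t/2)/pi; evaluating from -2 to 2: ∫_{-2}^{2} (-3) cos(3*pi*t/2) dt = (0) - (0) = 0.
Directly, an antiderivative of (2) cos(3*pi*t/2) is 4*sin(3*pi*t/2)/(3*pi); evaluating from 2 to 4: ∫_{2}^{4} (2) cos(3*pi*t/2) dt = (0) - (0) = 0.
Summing the pieces and multiplying by (1/4) gives a_6 = 0.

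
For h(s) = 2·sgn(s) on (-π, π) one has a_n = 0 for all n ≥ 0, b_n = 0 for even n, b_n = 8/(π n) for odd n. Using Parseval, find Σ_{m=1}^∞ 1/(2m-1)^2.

Parseval: Σ b_n^2 = (1/π) ∫_{-π}^{π} h(s)^2 ds = 8.
Only odd n contribute, with b_n^2 = 64/(π^2 n^2), so Σ_{m≥1} 1/(2m-1)^2 = π^2·(8)/64 = pi**2/8.

pi**2/8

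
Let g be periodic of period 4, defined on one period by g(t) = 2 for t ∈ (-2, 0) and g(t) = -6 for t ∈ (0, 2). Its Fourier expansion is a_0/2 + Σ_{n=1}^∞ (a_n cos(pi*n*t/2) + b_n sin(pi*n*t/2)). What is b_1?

b_1 = 1/2 ∫_{-2}^{2} g(t) sin(pi*t/2) dt.
Split the integral at the breakpoints.
Directly, an antiderivative of (2) sin(pi*t/2) is -4*cos(pi*t/2)/pi; evaluating from -2 to 0: ∫_{-2}^{0} (2) sin(pi*t/2) dt = (-4/pi) - (4/pi) = -8/pi.
Directly, an antiderivative of (-6) sin(pi*t/2) is 12*cos(pi*t/2)/pi; evaluating from 0 to 2: ∫_{0}^{2} (-6) sin(pi*t/2) dt = (-12/pi) - (12/pi) = -24/pi.
Summing the pieces and multiplying by (1/2) gives b_1 = -16/pi.

-16/pi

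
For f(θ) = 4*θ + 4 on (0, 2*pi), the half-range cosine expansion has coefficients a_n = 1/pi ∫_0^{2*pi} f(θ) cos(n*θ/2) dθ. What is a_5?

-32/(25*pi)

a_5 = 1/pi ∫_0^{2*pi} (4*θ + 4) cos(5*θ/2) dθ.
Integrating by parts (boundary term plus one more integral), an antiderivative of (4*θ + 4) cos(5*θ/2) is 8*θ*sin(5*θ/2)/5 + 8*sin(5*θ/2)/5 + 16*cos(5*θ/2)/25; evaluating from 0 to 2*pi: ∫_{0}^{2*pi} (4*θ + 4) cos(5*θ/2) dθ = (-16/25) - (16/25) = -32/25.
Hence a_5 = (1/pi)·(-32/25) = -32/(25*pi).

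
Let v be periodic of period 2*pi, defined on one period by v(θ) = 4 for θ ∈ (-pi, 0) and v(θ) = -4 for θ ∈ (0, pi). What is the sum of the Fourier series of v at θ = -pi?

At θ = -pi the one-sided limits are v(-pi^-) = -4 and v(-pi^+) = 4.
By Dirichlet's theorem the series converges to their average, [(-4) + (4)]/2 = 0.

0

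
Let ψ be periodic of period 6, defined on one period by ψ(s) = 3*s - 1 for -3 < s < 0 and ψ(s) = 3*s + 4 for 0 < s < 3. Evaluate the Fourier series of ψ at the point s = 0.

3/2

At s = 0 the one-sided limits are ψ(0^-) = -1 and ψ(0^+) = 4.
By Dirichlet's theorem the series converges to their average, [(-1) + (4)]/2 = 3/2.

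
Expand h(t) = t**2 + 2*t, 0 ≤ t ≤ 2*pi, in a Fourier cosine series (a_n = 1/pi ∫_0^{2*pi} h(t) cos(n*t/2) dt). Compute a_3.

a_3 = 1/pi ∫_0^{2*pi} (t**2 + 2*t) cos(3*t/2) dt.
Integrating by parts twice (tabular method), an antiderivative of (t**2 + 2*t) cos(3*t/2) is 2*t**2*sin(3*t/2)/3 + 4*t*sin(3*t/2)/3 + 8*t*cos(3*t/2)/9 - 16*sin(3*t/2)/27 + 8*cos(3*t/2)/9; evaluating from 0 to 2*pi: ∫_{0}^{2*pi} (t**2 + 2*t) cos(3*t/2) dt = (-16*pi/9 - 8/9) - (8/9) = -16*pi/9 - 16/9.
Hence a_3 = (1/pi)·(-16*pi/9 - 16/9) = 16*(-pi - 1)/(9*pi).

16*(-pi - 1)/(9*pi)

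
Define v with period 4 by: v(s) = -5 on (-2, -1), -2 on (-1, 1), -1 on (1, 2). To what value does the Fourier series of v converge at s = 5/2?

s = 5/2 differs from s = -3/2 by 1 full period(s), and the series is 4-periodic.
v is continuous at s = -3/2 with value -5, so the series converges to -5 there.

-5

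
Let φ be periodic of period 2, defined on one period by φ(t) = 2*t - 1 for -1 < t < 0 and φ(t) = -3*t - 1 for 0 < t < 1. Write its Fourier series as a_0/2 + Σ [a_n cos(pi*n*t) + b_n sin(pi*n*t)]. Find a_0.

-9/2

a_0 = ∫_{-1}^{1} φ(t) dt = -9/2.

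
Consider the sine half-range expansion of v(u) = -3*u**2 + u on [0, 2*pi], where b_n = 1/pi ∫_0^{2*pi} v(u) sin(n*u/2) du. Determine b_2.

-2 + 12*pi

b_2 = 1/pi ∫_0^{2*pi} (-3*u**2 + u) sin(u) du.
Integrating by parts twice (tabular method), an antiderivative of (-3*u**2 + u) sin(u) is 3*u**2*cos(u) - 6*u*sin(u) - u*cos(u) + sin(u) - 6*cos(u); evaluating from 0 to 2*pi: ∫_{0}^{2*pi} (-3*u**2 + u) sin(u) du = (-2*pi - 6 + 12*pi**2) - (-6) = 2*pi*(-1 + 6*pi).
Hence b_2 = (1/pi)·(2*pi*(-1 + 6*pi)) = -2 + 12*pi.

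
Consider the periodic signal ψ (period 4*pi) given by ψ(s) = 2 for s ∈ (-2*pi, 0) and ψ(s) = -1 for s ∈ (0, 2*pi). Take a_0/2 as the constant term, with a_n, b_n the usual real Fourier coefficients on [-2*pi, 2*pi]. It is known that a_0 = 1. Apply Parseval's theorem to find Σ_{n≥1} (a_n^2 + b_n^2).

Parseval: a_0^2/2 + Σ_{n≥1} (a_n^2+b_n^2) = (1/(2*pi)) ∫_{-2*pi}^{2*pi} ψ(s)^2 ds = 5.
Subtract a_0^2/2 = 1/2: Σ (a_n^2+b_n^2) = 9/2.

9/2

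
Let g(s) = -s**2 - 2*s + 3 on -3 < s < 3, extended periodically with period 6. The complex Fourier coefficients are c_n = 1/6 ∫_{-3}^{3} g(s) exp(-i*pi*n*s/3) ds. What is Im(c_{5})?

Since g is real-valued, Im(c_{5}) = -1/6 ∫_{-3}^{3} g(s) sin(5*pi*s/3) ds = -b_{5}/2.
Integrating by parts twice (tabular method), an antiderivative of (-s**2 - 2*s + 3) sin(5*pi*s/3) is 3*s**2*cos(5*pi*s/3)/(5*pi) - 18*s*sin(5*pi*s/3)/(25*pi**2) + 6*s*cos(5*pi*s/3)/(5*pi) - 18*sin(5*pi*s/3)/(25*pi**2) - 9*cos(5*pi*s/3)/(5*pi) - 54*cos(5*pi*s/3)/(125*pi**3); evaluating from -3 to 3: ∫_{-3}^{3} (-s**2 - 2*s + 3) sin(5*pi*s/3) ds = (18*(3 - 50*pi**2)/(125*pi**3)) - (54/(125*pi**3)) = -36/(5*pi).
Hence Im(c_{5}) = (-1/6)·(-36/(5*pi)) = 6/(5*pi).

6/(5*pi)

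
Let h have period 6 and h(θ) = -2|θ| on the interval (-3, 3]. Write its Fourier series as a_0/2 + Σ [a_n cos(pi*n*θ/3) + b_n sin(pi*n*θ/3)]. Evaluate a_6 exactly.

0

a_6 = 1/3 ∫_{-3}^{3} h(θ) cos(2*pi*θ) dθ.
h is even and cos(2*pi*θ) is even, so the integrand is even and a_6 = 2/3 ∫_0^{3} h(θ) cos(2*pi*θ) dθ.
Integrating by parts (boundary term plus one more integral), an antiderivative of (-2*θ) cos(2*pi*θ) is -θ*sin(2*pi*θ)/pi - cos(2*pi*θ)/(2*pi**2); evaluating from 0 to 3: ∫_{0}^{3} (-2*θ) cos(2*pi*θ) dθ = (-1/(2*pi**2)) - (-1/(2*pi**2)) = 0.
Hence a_6 = (2/3)·(0) = 0.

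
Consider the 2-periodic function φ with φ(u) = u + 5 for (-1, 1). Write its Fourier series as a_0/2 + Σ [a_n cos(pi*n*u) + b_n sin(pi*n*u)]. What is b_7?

2/(7*pi)

b_7 = ∫_{-1}^{1} φ(u) sin(7*pi*u) du.
Integrating by parts (boundary term plus one more integral), an antiderivative of (u + 5) sin(7*pi*u) is -u*cos(7*pi*u)/(7*pi) + sin(7*pi*u)/(49*pi**2) - 5*cos(7*pi*u)/(7*pi); evaluating from -1 to 1: ∫_{-1}^{1} (u + 5) sin(7*pi*u) du = (6/(7*pi)) - (4/(7*pi)) = 2/(7*pi).
Hence b_7 = 2/(7*pi).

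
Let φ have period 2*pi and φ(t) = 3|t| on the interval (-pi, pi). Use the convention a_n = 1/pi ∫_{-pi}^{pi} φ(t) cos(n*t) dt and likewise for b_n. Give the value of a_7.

a_7 = 1/pi ∫_{-pi}^{pi} φ(t) cos(7*t) dt.
φ is even and cos(7*t) is even, so the integrand is even and a_7 = 2/pi ∫_0^{pi} φ(t) cos(7*t) dt.
Integrating by parts (boundary term plus one more integral), an antiderivative of (3*t) cos(7*t) is 3*t*sin(7*t)/7 + 3*cos(7*t)/49; evaluating from 0 to pi: ∫_{0}^{pi} (3*t) cos(7*t) dt = (-3/49) - (3/49) = -6/49.
Hence a_7 = (2/pi)·(-6/49) = -12/(49*pi).

-12/(49*pi)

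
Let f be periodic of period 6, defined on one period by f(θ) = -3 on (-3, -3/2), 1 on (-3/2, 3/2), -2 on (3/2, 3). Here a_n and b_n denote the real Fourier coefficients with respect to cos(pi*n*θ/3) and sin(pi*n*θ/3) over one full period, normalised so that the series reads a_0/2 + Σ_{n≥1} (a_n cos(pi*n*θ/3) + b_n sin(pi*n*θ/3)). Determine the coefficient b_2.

-1/pi

b_2 = 1/3 ∫_{-3}^{3} f(θ) sin(2*pi*θ/3) dθ.
Split the integral at the breakpoints.
Directly, an antiderivative of (-3) sin(2*pi*θ/3) is 9*cos(2*pi*θ/3)/(2*pi); evaluating from -3 to -3/2: ∫_{-3}^{-3/2} (-3) sin(2*pi*θ/3) dθ = (-9/(2*pi)) - (9/(2*pi)) = -9/pi.
Directly, an antiderivative of (1) sin(2*pi*θ/3) is -3*cos(2*pi*θ/3)/(2*pi); evaluating from -3/2 to 3/2: ∫_{-3/2}^{3/2} (1) sin(2*pi*θ/3) dθ = (3/(2*pi)) - (3/(2*pi)) = 0.
Directly, an antiderivative of (-2) sin(2*pi*θ/3) is 3*cos(2*pi*θ/3)/pi; evaluating from 3/2 to 3: ∫_{3/2}^{3} (-2) sin(2*pi*θ/3) dθ = (3/pi) - (-3/pi) = 6/pi.
Summing the pieces and multiplying by (1/3) gives b_2 = -1/pi.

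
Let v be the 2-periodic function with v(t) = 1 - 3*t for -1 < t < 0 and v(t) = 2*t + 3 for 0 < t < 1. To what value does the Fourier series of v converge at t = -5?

t = -5 differs from t = -1 by -2 full period(s), and the series is 2-periodic.
At t = -1 the one-sided limits are v(-1^-) = 5 and v(-1^+) = 4.
By Dirichlet's theorem the series converges to their average, [(5) + (4)]/2 = 9/2.

9/2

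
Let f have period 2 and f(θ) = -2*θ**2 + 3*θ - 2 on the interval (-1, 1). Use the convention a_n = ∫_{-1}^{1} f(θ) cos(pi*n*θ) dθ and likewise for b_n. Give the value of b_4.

b_4 = ∫_{-1}^{1} f(θ) sin(4*pi*θ) dθ.
Integrating by parts twice (tabular method), an antiderivative of (-2*θ**2 + 3*θ - 2) sin(4*pi*θ) is θ**2*cos(4*pi*θ)/(2*pi) - θ*sin(4*pi*θ)/(4*pi**2) - 3*θ*cos(4*pi*θ)/(4*pi) + 3*sin(4*pi*θ)/(16*pi**2) - cos(4*pi*θ)/(16*pi**3) + cos(4*pi*θ)/(2*pi); evaluating from -1 to 1: ∫_{-1}^{1} (-2*θ**2 + 3*θ - 2) sin(4*pi*θ) dθ = ((-1 + 4*pi**2)/(16*pi**3)) - ((-1 + 28*pi**2)/(16*pi**3)) = -3/(2*pi).
Hence b_4 = -3/(2*pi).

-3/(2*pi)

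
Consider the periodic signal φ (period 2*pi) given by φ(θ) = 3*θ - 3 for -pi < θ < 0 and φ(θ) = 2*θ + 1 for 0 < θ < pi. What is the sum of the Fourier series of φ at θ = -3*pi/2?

1 + pi

θ = -3*pi/2 differs from θ = pi/2 by -1 full period(s), and the series is 2*pi-periodic.
φ is continuous at θ = pi/2 with value 1 + pi, so the series converges to 1 + pi there.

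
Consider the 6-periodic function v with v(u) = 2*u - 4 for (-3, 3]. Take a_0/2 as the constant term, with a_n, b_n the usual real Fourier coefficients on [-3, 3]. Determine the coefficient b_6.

-2/pi

b_6 = 1/3 ∫_{-3}^{3} v(u) sin(2*pi*u) du.
Integrating by parts (boundary term plus one more integral), an antiderivative of (2*u - 4) sin(2*pi*u) is -u*cos(2*pi*u)/pi + sin(2*pi*u)/(2*pi**2) + 2*cos(2*pi*u)/pi; evaluating from -3 to 3: ∫_{-3}^{3} (2*u - 4) sin(2*pi*u) du = (-1/pi) - (5/pi) = -6/pi.
Hence b_6 = (1/3)·(-6/pi) = -2/pi.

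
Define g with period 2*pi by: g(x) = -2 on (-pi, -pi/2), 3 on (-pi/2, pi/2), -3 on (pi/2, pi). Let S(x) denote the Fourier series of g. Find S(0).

g is continuous at x = 0 with value 3, so the series converges to 3 there.

3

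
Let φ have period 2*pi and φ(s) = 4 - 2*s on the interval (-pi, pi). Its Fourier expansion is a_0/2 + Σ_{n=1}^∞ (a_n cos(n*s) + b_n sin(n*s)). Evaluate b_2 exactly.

2

b_2 = 1/pi ∫_{-pi}^{pi} φ(s) sin(2*s) ds.
Integrating by parts (boundary term plus one more integral), an antiderivative of (4 - 2*s) sin(2*s) is s*cos(2*s) - sin(2*s)/2 - 2*cos(2*s); evaluating from -pi to pi: ∫_{-pi}^{pi} (4 - 2*s) sin(2*s) ds = (-2 + pi) - (-pi - 2) = 2*pi.
Hence b_2 = (1/pi)·(2*pi) = 2.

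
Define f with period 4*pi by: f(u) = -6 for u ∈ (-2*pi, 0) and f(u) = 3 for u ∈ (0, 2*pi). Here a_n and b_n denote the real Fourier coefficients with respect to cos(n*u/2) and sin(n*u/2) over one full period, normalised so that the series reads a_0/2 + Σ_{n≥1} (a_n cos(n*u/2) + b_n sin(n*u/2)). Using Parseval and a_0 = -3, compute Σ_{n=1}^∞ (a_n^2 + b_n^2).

81/2

Parseval: a_0^2/2 + Σ_{n≥1} (a_n^2+b_n^2) = (1/(2*pi)) ∫_{-2*pi}^{2*pi} f(u)^2 du = 45.
Subtract a_0^2/2 = 9/2: Σ (a_n^2+b_n^2) = 81/2.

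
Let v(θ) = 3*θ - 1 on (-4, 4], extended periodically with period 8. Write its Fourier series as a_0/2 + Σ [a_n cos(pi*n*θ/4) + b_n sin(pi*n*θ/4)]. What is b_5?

24/(5*pi)

b_5 = 1/4 ∫_{-4}^{4} v(θ) sin(5*pi*θ/4) dθ.
Integrating by parts (boundary term plus one more integral), an antiderivative of (3*θ - 1) sin(5*pi*θ/4) is -12*θ*cos(5*pi*θ/4)/(5*pi) + 48*sin(5*pi*θ/4)/(25*pi**2) + 4*cos(5*pi*θ/4)/(5*pi); evaluating from -4 to 4: ∫_{-4}^{4} (3*θ - 1) sin(5*pi*θ/4) dθ = (44/(5*pi)) - (-52/(5*pi)) = 96/(5*pi).
Hence b_5 = (1/4)·(96/(5*pi)) = 24/(5*pi).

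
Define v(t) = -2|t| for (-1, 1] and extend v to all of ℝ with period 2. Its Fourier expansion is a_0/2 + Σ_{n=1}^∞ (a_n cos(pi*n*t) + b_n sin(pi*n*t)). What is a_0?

a_0 = ∫_{-1}^{1} v(t) dt = -2.

-2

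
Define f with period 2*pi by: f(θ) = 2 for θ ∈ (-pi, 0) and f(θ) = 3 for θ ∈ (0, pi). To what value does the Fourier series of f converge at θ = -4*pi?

5/2

θ = -4*pi differs from θ = 0 by -2 full period(s), and the series is 2*pi-periodic.
At θ = 0 the one-sided limits are f(0^-) = 2 and f(0^+) = 3.
By Dirichlet's theorem the series converges to their average, [(2) + (3)]/2 = 5/2.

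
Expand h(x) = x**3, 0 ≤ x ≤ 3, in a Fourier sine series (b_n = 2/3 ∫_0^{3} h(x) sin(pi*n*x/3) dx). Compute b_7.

b_7 = 2/3 ∫_0^{3} (x**3) sin(7*pi*x/3) dx.
Integrating by parts three times (tabular method), an antiderivative of (x**3) sin(7*pi*x/3) is -3*x**3*cos(7*pi*x/3)/(7*pi) + 27*x**2*sin(7*pi*x/3)/(49*pi**2) + 162*x*cos(7*pi*x/3)/(343*pi**3) - 486*sin(7*pi*x/3)/(2401*pi**4); evaluating from 0 to 3: ∫_{0}^{3} (x**3) sin(7*pi*x/3) dx = (81*(-6 + 49*pi**2)/(343*pi**3)) - (0) = 81*(-6 + 49*pi**2)/(343*pi**3).
Hence b_7 = (2/3)·(81*(-6 + 49*pi**2)/(343*pi**3)) = 54*(-6 + 49*pi**2)/(343*pi**3).

54*(-6 + 49*pi**2)/(343*pi**3)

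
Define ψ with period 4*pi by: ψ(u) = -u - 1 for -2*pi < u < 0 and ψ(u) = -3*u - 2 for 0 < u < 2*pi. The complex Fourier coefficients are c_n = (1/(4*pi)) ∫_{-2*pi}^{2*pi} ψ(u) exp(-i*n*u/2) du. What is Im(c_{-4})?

Since ψ is real-valued, Im(c_{-4}) = -(1/(4*pi)) ∫_{-2*pi}^{2*pi} ψ(u) sin(-2*u) du = b_{4}/2.
Split the integral at the breakpoints.
Integrating by parts (boundary term plus one more integral), an antiderivative of (-u - 1) sin(-2*u) is -u*cos(2*u)/2 + sin(2*u)/4 - cos(2*u)/2; evaluating from -2*pi to 0: ∫_{-2*pi}^{0} (-u - 1) sin(-2*u) du = (-1/2) - (-1/2 + pi) = -pi.
Integrating by parts (boundary term plus one more integral), an antiderivative of (-3*u - 2) sin(-2*u) is -3*u*cos(2*u)/2 + 3*sin(2*u)/4 - cos(2*u); evaluating from 0 to 2*pi: ∫_{0}^{2*pi} (-3*u - 2) sin(-2*u) du = (-3*pi - 1) - (-1) = -3*pi.
So ∫_{-2*pi}^{2*pi} ψ(u) sin(-2*u) du = -4*pi.
Hence Im(c_{-4}) = (-1/(4*pi))·(-4*pi) = 1.

1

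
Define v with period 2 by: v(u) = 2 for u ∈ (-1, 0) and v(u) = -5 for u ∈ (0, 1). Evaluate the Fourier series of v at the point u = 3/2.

u = 3/2 differs from u = -1/2 by 1 full period(s), and the series is 2-periodic.
v is continuous at u = -1/2 with value 2, so the series converges to 2 there.

2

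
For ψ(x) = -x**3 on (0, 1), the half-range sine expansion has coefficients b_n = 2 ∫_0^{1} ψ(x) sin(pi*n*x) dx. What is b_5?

b_5 = 2 ∫_0^{1} (-x**3) sin(5*pi*x) dx.
Integrating by parts three times (tabular method), an antiderivative of (-x**3) sin(5*pi*x) is x**3*cos(5*pi*x)/(5*pi) - 3*x**2*sin(5*pi*x)/(25*pi**2) - 6*x*cos(5*pi*x)/(125*pi**3) + 6*sin(5*pi*x)/(625*pi**4); evaluating from 0 to 1: ∫_{0}^{1} (-x**3) sin(5*pi*x) dx = ((6 - 25*pi**2)/(125*pi**3)) - (0) = (6 - 25*pi**2)/(125*pi**3).
Hence b_5 = 2·((6 - 25*pi**2)/(125*pi**3)) = 2*(6 - 25*pi**2)/(125*pi**3).

2*(6 - 25*pi**2)/(125*pi**3)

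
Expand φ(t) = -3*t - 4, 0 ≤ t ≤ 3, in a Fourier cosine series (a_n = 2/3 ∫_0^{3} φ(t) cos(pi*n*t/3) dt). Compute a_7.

a_7 = 2/3 ∫_0^{3} (-3*t - 4) cos(7*pi*t/3) dt.
Integrating by parts (boundary term plus one more integral), an antiderivative of (-3*t - 4) cos(7*pi*t/3) is -9*t*sin(7*pi*t/3)/(7*pi) - 12*sin(7*pi*t/3)/(7*pi) - 27*cos(7*pi*t/3)/(49*pi**2); evaluating from 0 to 3: ∫_{0}^{3} (-3*t - 4) cos(7*pi*t/3) dt = (27/(49*pi**2)) - (-27/(49*pi**2)) = 54/(49*pi**2).
Hence a_7 = (2/3)·(54/(49*pi**2)) = 36/(49*pi**2).

36/(49*pi**2)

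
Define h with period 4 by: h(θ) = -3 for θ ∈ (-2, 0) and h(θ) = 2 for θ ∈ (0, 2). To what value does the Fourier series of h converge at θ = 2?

At θ = 2 the one-sided limits are h(2^-) = 2 and h(2^+) = -3.
By Dirichlet's theorem the series converges to their average, [(2) + (-3)]/2 = -1/2.

-1/2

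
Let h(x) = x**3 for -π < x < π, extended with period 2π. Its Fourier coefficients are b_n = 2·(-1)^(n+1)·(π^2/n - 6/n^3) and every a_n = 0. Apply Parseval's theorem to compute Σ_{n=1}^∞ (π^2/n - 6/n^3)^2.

pi**6/14

Parseval: Σ b_n^2 = (1/π) ∫_{-π}^{π} h(x)^2 dx = 2*pi**6/7.
b_n^2 = 4·(π^2/n - 6/n^3)^2, so the sum equals (2*pi**6/7)/4 = pi**6/14.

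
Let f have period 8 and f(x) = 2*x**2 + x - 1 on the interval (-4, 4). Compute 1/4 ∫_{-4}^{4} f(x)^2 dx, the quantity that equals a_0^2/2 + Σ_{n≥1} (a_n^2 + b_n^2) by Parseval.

1/4 ∫_{-4}^{4} f(x)^2 dx = 1/4 · (7592/5) = 1898/5.

1898/5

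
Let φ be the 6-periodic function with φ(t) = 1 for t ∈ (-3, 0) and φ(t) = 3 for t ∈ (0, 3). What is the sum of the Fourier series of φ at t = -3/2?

1

φ is continuous at t = -3/2 with value 1, so the series converges to 1 there.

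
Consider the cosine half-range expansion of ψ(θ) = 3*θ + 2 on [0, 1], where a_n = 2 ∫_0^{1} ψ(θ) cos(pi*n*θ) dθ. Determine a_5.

a_5 = 2 ∫_0^{1} (3*θ + 2) cos(5*pi*θ) dθ.
Integrating by parts (boundary term plus one more integral), an antiderivative of (3*θ + 2) cos(5*pi*θ) is 3*θ*sin(5*pi*θ)/(5*pi) + 2*sin(5*pi*θ)/(5*pi) + 3*cos(5*pi*θ)/(25*pi**2); evaluating from 0 to 1: ∫_{0}^{1} (3*θ + 2) cos(5*pi*θ) dθ = (-3/(25*pi**2)) - (3/(25*pi**2)) = -6/(25*pi**2).
Hence a_5 = 2·(-6/(25*pi**2)) = -12/(25*pi**2).

-12/(25*pi**2)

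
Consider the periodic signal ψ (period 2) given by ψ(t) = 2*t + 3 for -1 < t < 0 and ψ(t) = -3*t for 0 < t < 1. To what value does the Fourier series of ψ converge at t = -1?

At t = -1 the one-sided limits are ψ(-1^-) = -3 and ψ(-1^+) = 1.
By Dirichlet's theorem the series converges to their average, [(-3) + (1)]/2 = -1.

-1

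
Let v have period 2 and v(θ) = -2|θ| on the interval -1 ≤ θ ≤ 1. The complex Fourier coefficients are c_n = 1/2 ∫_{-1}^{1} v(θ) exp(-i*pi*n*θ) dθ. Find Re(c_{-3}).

4/(9*pi**2)

Since v is real-valued, Re(c_{-3}) = 1/2 ∫_{-1}^{1} v(θ) cos(-3*pi*θ) dθ = a_{3}/2.
v is even and cos(-3*pi*θ) is even, so the integrand is even: ∫_{-1}^{1} v(θ) cos(-3*pi*θ) dθ = 2∫_0^{1} v(θ) cos(-3*pi*θ) dθ.
Integrating by parts (boundary term plus one more integral), an antiderivative of (-2*θ) cos(-3*pi*θ) is -2*θ*sin(3*pi*θ)/(3*pi) - 2*cos(3*pi*θ)/(9*pi**2); evaluating from 0 to 1: ∫_{0}^{1} (-2*θ) cos(-3*pi*θ) dθ = (2/(9*pi**2)) - (-2/(9*pi**2)) = 4/(9*pi**2).
So ∫_{-1}^{1} v(θ) cos(-3*pi*θ) dθ = 8/(9*pi**2).
Hence Re(c_{-3}) = (1/2)·(8/(9*pi**2)) = 4/(9*pi**2).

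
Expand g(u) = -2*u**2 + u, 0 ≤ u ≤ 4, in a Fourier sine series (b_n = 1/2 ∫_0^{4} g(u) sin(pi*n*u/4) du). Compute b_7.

-8/pi + 256/(343*pi**3)

b_7 = 1/2 ∫_0^{4} (-2*u**2 + u) sin(7*pi*u/4) du.
Integrating by parts twice (tabular method), an antiderivative of (-2*u**2 + u) sin(7*pi*u/4) is 8*u**2*cos(7*pi*u/4)/(7*pi) - 64*u*sin(7*pi*u/4)/(49*pi**2) - 4*u*cos(7*pi*u/4)/(7*pi) + 16*sin(7*pi*u/4)/(49*pi**2) - 256*cos(7*pi*u/4)/(343*pi**3); evaluating from 0 to 4: ∫_{0}^{4} (-2*u**2 + u) sin(7*pi*u/4) du = (-16/pi + 256/(343*pi**3)) - (-256/(343*pi**3)) = -16/pi + 512/(343*pi**3).
Hence b_7 = (1/2)·(-16/pi + 512/(343*pi**3)) = -8/pi + 256/(343*pi**3).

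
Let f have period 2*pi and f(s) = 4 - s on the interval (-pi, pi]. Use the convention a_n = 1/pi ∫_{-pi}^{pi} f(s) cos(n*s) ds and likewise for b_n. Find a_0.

a_0 = 1/pi ∫_{-pi}^{pi} f(s) ds = 1/pi · (8*pi) = 8.

8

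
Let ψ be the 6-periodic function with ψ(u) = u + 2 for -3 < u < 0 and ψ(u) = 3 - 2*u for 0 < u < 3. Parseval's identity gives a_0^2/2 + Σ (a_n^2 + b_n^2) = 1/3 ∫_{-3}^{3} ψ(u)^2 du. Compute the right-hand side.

4

1/3 ∫_{-3}^{3} ψ(u)^2 du = 1/3 · (12) = 4.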